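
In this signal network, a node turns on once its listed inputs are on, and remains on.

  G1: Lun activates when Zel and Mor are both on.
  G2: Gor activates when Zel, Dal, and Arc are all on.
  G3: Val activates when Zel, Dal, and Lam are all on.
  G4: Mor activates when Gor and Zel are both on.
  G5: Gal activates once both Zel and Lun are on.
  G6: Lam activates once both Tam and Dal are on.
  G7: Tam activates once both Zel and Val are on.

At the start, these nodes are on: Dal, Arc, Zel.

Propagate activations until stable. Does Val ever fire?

Val would need Zel, Dal, and Lam (G3), but Lam never turns on.

No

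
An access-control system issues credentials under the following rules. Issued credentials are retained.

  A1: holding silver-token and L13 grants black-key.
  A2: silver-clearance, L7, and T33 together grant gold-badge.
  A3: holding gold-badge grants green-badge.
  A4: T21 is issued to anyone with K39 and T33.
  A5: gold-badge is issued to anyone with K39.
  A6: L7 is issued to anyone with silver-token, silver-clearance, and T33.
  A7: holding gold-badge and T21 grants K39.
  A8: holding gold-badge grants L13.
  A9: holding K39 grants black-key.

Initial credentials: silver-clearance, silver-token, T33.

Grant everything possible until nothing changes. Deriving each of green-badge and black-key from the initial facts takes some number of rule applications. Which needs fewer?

green-badge: Holding silver-token, silver-clearance, and T33 grants L7 (A6). Holding silver-clearance, L7, and T33 grants gold-badge (A2). Holding gold-badge grants green-badge (A3). [3 rule applications]
black-key: Holding silver-token, silver-clearance, and T33 grants L7 (A6). Holding silver-clearance, L7, and T33 grants gold-badge (A2). Holding gold-badge grants L13 (A8). Holding silver-token and L13 grants black-key (A1). [4 rule applications]
green-badge needs fewer.

green-badge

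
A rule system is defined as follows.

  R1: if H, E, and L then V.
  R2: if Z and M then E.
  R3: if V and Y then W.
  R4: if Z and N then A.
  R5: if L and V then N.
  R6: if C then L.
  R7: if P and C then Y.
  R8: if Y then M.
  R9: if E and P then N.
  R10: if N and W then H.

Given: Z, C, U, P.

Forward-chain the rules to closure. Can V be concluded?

V would need H, E, and L (R1), but H is never established.

No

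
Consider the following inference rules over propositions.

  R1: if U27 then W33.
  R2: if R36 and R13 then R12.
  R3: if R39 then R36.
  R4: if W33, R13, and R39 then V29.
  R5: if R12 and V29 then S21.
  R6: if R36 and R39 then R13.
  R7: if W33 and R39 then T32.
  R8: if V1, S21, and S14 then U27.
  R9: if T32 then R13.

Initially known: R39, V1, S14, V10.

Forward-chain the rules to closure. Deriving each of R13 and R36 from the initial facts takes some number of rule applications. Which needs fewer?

R36: From R39, R3 gives R36. [1 rule application]
R13: From R39, R3 gives R36. From R36 and R39, R6 gives R13. [2 rule applications]
R36 needs fewer.

R36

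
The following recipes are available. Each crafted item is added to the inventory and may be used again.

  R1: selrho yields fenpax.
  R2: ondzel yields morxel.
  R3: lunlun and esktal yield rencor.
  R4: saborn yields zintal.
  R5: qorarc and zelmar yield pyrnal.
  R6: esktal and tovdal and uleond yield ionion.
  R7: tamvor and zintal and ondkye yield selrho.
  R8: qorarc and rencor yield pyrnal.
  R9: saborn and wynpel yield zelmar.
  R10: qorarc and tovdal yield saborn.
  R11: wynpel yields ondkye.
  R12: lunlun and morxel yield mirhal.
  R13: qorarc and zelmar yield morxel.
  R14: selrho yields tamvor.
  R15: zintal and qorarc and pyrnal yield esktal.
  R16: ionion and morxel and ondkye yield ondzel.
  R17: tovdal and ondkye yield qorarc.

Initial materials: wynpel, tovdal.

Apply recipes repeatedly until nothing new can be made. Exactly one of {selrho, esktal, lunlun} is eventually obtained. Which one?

esktal

Using R11, wynpel makes ondkye.
Using R17, tovdal and ondkye make qorarc.
qorarc and tovdal → saborn (R10).
Using R4, saborn makes zintal.
saborn and wynpel → zelmar (R9).
qorarc and zelmar → pyrnal (R5).
Using R15, zintal, qorarc, and pyrnal make esktal.
No rule produces lunlun, and it is not given. selrho would need tamvor, zintal, and ondkye (R7), but tamvor is never obtained.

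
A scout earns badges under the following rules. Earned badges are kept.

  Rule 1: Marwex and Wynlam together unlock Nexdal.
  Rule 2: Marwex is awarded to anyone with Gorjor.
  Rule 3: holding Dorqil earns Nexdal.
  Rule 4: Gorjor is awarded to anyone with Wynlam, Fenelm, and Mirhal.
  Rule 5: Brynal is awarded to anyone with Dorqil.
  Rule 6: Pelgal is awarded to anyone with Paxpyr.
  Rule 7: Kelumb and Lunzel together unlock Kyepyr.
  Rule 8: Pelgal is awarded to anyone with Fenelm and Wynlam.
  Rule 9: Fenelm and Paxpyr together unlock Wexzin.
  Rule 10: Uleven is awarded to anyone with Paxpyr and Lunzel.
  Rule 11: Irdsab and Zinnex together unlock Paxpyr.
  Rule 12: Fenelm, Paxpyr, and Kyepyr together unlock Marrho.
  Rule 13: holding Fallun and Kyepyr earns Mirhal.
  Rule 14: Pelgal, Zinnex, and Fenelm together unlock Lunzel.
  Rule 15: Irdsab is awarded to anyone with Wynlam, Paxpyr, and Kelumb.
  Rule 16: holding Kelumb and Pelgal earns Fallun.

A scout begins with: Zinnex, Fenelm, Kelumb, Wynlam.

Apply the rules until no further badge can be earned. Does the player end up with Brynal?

Brynal would need Dorqil (Rule 5), but Dorqil is never earned.

No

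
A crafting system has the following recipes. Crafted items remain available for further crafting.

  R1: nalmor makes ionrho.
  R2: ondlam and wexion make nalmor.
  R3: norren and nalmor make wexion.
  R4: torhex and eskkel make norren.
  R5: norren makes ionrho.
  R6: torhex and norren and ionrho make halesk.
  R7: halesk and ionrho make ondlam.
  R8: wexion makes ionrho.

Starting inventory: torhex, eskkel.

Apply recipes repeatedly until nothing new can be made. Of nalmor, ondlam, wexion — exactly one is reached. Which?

ondlam

torhex and eskkel → norren (R4).
Using R5, norren makes ionrho.
Using R6, torhex, norren, and ionrho make halesk.
Using R7, halesk and ionrho make ondlam.
wexion would need norren and nalmor (R3), but nalmor is never obtained. nalmor would need ondlam and wexion (R2), but wexion is never obtained.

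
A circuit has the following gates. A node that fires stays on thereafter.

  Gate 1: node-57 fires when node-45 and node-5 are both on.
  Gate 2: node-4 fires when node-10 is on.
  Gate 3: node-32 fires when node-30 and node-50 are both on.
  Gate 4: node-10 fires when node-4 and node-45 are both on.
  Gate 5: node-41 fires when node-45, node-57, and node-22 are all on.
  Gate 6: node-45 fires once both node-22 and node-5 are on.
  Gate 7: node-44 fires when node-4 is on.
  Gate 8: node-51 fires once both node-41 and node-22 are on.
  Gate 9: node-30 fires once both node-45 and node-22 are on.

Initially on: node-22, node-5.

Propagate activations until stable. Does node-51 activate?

Yes

node-22 and node-5 are on, so node-45 fires (Gate 6).
node-45 and node-5 are on, so node-57 fires (Gate 1).
node-45, node-57, and node-22 are on, so node-41 fires (Gate 5).
Gate 8: node-41 and node-22 on → node-51 on.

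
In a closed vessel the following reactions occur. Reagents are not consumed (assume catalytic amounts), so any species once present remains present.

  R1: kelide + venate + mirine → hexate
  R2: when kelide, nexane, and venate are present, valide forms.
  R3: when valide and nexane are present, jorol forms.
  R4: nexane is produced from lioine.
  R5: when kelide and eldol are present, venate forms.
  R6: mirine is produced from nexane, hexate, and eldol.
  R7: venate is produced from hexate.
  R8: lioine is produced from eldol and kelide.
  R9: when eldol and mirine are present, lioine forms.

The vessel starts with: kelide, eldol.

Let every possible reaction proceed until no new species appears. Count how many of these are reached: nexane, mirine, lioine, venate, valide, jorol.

kelide and eldol present → venate forms (R5).
eldol and kelide present → lioine forms (R8).
lioine present → nexane forms (R4).
kelide, nexane, and venate present → valide forms (R2).
valide and nexane present → jorol forms (R3).
nexane: reached.
mirine would need nexane, hexate, and eldol (R6), but hexate never forms.
lioine: reached.
venate: reached.
valide: reached.
jorol: reached.
Reached: nexane, lioine, venate, valide, and jorol — 5 of the 6.

5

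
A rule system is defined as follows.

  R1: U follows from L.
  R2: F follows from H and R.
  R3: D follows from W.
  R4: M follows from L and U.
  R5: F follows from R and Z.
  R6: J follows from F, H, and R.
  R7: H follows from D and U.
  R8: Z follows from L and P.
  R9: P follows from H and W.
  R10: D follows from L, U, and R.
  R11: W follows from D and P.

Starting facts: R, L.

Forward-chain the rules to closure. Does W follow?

W would need D and P (R11), but P is never established.

No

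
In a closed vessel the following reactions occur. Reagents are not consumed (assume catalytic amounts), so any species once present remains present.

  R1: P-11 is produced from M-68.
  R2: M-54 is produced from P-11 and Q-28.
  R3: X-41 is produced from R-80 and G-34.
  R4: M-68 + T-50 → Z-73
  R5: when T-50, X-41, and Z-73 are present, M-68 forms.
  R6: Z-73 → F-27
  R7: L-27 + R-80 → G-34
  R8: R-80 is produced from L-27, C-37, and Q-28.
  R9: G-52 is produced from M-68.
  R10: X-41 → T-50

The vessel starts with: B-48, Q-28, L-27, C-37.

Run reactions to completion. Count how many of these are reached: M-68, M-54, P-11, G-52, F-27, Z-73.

0

M-68 would need T-50, X-41, and Z-73 (R5), but Z-73 never forms.
M-54 would need P-11 and Q-28 (R2), but P-11 never forms.
P-11 would need M-68 (R1), but M-68 never forms.
G-52 would need M-68 (R9), but M-68 never forms.
F-27 would need Z-73 (R6), but Z-73 never forms.
Z-73 would need M-68 and T-50 (R4), but M-68 never forms.
None of the 6 are reached.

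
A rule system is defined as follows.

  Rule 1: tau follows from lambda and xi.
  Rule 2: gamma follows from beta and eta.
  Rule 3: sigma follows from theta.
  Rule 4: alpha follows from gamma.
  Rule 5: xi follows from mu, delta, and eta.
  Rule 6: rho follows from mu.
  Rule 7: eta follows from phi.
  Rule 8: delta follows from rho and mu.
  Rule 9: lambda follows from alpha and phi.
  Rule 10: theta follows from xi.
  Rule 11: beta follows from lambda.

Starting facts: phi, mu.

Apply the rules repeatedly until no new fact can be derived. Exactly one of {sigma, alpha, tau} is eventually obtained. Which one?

mu holds, so rho follows (Rule 6).
From phi, Rule 7 gives eta.
rho and mu hold, so delta follows (Rule 8).
From mu, delta, and eta, Rule 5 gives xi.
xi holds, so theta follows (Rule 10).
From theta, Rule 3 gives sigma.
tau would need lambda and xi (Rule 1), but lambda is never established. alpha would need gamma (Rule 4), but gamma is never established.

sigma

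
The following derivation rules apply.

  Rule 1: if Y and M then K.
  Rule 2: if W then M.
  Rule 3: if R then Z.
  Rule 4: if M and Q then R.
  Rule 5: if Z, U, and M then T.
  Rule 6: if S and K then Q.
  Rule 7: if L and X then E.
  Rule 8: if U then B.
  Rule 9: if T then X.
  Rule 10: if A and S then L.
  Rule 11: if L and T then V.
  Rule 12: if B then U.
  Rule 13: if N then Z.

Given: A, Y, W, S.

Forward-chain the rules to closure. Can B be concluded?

B would need U (Rule 8), but U is never established.

No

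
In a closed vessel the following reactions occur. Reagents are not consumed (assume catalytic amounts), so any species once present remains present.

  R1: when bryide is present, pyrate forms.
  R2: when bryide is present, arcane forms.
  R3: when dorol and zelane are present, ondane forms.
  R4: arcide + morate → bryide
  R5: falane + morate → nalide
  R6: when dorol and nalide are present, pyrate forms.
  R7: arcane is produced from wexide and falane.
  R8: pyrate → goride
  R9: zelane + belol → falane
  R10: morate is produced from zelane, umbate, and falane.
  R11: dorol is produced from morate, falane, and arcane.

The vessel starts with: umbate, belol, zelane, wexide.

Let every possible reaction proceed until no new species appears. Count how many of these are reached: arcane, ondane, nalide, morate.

4

zelane and belol present → falane forms (R9).
wexide and falane present → arcane forms (R7).
zelane, umbate, and falane present → morate forms (R10).
morate, falane, and arcane present → dorol forms (R11).
falane and morate present → nalide forms (R5).
dorol and zelane present → ondane forms (R3).
arcane: reached.
ondane: reached.
nalide: reached.
morate: reached.
All 4 are reached.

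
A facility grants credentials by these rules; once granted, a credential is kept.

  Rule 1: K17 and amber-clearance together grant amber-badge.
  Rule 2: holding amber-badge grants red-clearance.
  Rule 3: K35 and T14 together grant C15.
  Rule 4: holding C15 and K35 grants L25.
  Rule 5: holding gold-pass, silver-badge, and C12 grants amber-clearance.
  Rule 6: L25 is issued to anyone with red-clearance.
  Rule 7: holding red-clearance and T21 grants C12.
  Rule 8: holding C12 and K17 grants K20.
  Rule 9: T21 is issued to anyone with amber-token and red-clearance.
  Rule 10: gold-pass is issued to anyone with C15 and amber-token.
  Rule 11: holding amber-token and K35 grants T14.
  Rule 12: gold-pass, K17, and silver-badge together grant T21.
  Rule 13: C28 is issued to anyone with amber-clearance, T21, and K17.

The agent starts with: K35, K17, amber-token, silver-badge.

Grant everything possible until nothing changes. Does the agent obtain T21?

Holding amber-token and K35 grants T14 (Rule 11).
Holding K35 and T14 grants C15 (Rule 3).
Holding C15 and amber-token grants gold-pass (Rule 10).
Holding gold-pass, K17, and silver-badge grants T21 (Rule 12).

Yes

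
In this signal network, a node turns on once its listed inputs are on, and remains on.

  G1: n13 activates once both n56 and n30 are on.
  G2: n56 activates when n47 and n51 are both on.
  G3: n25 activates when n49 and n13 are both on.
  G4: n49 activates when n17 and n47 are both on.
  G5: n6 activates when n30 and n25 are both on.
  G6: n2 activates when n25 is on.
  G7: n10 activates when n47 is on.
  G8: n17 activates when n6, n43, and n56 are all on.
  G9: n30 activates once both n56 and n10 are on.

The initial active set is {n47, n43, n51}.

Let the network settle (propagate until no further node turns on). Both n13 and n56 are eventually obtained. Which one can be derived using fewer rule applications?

n56: n47 and n51 are on, so n56 activates (G2). [1 rule application]
n13: G7: n47 on → n10 on. G2: n47 and n51 on → n56 on. G9: n56 and n10 on → n30 on. G1: n56 and n30 on → n13 on. [4 rule applications]
n56 needs fewer.

n56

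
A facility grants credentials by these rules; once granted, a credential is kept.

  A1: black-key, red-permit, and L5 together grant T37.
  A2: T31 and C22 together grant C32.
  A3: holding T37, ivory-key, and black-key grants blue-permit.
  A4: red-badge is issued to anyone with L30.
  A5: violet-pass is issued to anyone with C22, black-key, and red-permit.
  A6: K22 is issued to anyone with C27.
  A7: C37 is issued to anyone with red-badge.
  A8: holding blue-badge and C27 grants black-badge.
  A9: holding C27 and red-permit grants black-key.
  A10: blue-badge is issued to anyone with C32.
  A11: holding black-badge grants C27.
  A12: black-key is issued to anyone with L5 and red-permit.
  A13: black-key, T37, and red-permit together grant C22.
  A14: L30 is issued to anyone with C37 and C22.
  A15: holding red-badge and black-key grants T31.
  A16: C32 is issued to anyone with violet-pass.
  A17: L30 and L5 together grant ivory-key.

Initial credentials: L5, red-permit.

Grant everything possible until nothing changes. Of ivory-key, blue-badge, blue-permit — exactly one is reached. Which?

Holding L5 and red-permit grants black-key (A12).
Holding black-key, red-permit, and L5 grants T37 (A1).
Holding black-key, T37, and red-permit grants C22 (A13).
Holding C22, black-key, and red-permit grants violet-pass (A5).
Holding violet-pass grants C32 (A16).
Holding C32 grants blue-badge (A10).
ivory-key would need L30 and L5 (A17), but L30 is never granted. blue-permit would need T37, ivory-key, and black-key (A3), but ivory-key is never granted.

blue-badge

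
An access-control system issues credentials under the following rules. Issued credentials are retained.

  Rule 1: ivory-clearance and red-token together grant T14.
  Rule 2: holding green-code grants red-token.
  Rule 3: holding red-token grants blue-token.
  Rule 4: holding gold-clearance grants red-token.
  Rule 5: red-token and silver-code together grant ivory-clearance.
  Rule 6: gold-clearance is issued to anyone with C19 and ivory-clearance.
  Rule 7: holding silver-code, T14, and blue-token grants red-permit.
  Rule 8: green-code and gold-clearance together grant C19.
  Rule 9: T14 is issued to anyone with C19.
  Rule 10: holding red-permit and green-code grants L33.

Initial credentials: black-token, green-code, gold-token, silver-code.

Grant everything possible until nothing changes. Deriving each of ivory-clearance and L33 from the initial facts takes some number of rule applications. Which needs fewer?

ivory-clearance

ivory-clearance: Holding green-code grants red-token (Rule 2). Holding red-token and silver-code grants ivory-clearance (Rule 5). [2 rule applications]
L33: Holding green-code grants red-token (Rule 2). Holding red-token grants blue-token (Rule 3). Holding red-token and silver-code grants ivory-clearance (Rule 5). Holding ivory-clearance and red-token grants T14 (Rule 1). Holding silver-code, T14, and blue-token grants red-permit (Rule 7). Holding red-permit and green-code grants L33 (Rule 10). [6 rule applications]
ivory-clearance needs fewer.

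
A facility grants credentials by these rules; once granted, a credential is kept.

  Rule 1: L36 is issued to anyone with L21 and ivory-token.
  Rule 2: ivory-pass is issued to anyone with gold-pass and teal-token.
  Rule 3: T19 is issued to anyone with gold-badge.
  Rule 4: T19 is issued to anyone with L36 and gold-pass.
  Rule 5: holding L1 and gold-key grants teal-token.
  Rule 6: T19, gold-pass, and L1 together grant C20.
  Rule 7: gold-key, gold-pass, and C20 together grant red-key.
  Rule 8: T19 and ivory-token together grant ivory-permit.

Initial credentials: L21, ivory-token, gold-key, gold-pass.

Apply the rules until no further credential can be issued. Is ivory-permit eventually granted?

Holding L21 and ivory-token grants L36 (Rule 1).
Holding L36 and gold-pass grants T19 (Rule 4).
Holding T19 and ivory-token grants ivory-permit (Rule 8).

Yes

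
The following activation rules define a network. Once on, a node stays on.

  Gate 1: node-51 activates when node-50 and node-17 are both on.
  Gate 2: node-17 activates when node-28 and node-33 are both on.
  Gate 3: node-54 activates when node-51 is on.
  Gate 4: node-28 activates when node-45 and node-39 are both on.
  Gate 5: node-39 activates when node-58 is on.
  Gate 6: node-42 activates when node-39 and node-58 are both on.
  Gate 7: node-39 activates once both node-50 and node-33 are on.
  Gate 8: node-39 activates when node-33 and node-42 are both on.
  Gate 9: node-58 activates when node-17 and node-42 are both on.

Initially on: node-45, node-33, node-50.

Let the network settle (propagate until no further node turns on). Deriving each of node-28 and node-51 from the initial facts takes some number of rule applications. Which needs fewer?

node-28: Gate 7: node-50 and node-33 on → node-39 on. Gate 4: node-45 and node-39 on → node-28 on. [2 rule applications]
node-51: node-50 and node-33 are on, so node-39 activates (Gate 7). Gate 4: node-45 and node-39 on → node-28 on. Gate 2: node-28 and node-33 on → node-17 on. node-50 and node-17 are on, so node-51 activates (Gate 1). [4 rule applications]
node-28 needs fewer.

node-28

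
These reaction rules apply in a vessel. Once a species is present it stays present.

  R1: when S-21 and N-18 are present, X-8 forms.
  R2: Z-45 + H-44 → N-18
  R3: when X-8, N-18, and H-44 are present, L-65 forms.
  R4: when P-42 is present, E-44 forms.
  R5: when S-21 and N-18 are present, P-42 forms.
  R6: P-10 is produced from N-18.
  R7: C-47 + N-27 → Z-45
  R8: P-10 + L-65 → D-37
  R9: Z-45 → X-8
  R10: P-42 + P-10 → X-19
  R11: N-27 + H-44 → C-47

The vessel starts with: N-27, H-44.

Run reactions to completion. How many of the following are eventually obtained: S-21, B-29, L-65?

1

N-27 and H-44 present → C-47 forms (R11).
C-47 and N-27 present → Z-45 forms (R7).
Z-45 and H-44 present → N-18 forms (R2).
Z-45 present → X-8 forms (R9).
X-8, N-18, and H-44 present → L-65 forms (R3).
No rule produces S-21, and it is not given.
No rule produces B-29, and it is not given.
L-65: reached.
Reached: L-65 — 1 of the 3.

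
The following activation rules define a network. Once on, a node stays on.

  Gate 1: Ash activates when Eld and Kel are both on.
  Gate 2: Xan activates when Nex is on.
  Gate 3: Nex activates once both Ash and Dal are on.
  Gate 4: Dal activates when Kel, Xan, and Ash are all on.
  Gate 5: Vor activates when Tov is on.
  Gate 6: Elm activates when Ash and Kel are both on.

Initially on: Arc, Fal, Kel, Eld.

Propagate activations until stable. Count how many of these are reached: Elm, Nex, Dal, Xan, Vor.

1

Eld and Kel are on, so Ash activates (Gate 1).
Gate 6: Ash and Kel on → Elm on.
Elm: reached.
Nex would need Ash and Dal (Gate 3), but Dal never turns on.
Dal would need Kel, Xan, and Ash (Gate 4), but Xan never turns on.
Xan would need Nex (Gate 2), but Nex never turns on.
Vor would need Tov (Gate 5), but Tov never turns on.
Reached: Elm — 1 of the 5.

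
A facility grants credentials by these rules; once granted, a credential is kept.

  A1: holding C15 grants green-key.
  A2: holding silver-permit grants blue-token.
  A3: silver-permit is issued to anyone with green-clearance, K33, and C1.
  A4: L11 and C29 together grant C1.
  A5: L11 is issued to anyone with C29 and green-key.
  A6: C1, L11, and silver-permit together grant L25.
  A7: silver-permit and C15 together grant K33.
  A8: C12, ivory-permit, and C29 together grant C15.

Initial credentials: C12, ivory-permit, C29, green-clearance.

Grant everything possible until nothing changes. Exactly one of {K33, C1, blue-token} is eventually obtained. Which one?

C1

Holding C12, ivory-permit, and C29 grants C15 (A8).
Holding C15 grants green-key (A1).
Holding C29 and green-key grants L11 (A5).
Holding L11 and C29 grants C1 (A4).
K33 would need silver-permit and C15 (A7), but silver-permit is never granted. blue-token would need silver-permit (A2), but silver-permit is never granted.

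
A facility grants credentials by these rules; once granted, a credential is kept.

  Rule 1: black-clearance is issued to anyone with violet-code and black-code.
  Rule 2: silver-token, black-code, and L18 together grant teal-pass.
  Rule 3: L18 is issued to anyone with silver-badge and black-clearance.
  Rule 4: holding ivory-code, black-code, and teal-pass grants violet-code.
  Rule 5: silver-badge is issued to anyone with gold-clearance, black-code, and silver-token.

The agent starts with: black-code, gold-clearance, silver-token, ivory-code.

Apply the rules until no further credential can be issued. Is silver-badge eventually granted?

Holding gold-clearance, black-code, and silver-token grants silver-badge (Rule 5).

Yes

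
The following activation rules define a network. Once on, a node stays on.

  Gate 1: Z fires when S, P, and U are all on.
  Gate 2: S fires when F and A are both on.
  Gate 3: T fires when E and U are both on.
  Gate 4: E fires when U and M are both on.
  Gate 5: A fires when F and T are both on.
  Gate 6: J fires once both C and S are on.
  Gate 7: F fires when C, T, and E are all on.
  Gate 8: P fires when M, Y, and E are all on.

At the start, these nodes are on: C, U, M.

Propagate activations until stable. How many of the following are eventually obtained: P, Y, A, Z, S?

Gate 4: U and M on → E on.
Gate 3: E and U on → T on.
C, T, and E are on, so F fires (Gate 7).
F and T are on, so A fires (Gate 5).
Gate 2: F and A on → S on.
P would need M, Y, and E (Gate 8), but Y never turns on.
No rule produces Y, and it is not given.
A: reached.
Z would need S, P, and U (Gate 1), but P never turns on.
S: reached.
Reached: A and S — 2 of the 5.

2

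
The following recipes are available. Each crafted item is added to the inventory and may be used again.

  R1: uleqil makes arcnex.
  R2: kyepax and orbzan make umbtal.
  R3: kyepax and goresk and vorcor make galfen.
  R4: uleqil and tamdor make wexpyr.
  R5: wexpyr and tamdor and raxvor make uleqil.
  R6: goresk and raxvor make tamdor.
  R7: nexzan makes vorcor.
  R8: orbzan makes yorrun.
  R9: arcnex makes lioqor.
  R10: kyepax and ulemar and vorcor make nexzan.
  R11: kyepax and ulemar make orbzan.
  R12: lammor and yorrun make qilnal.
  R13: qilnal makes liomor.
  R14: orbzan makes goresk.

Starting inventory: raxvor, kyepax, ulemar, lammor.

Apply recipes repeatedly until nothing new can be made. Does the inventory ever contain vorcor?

No

vorcor would need nexzan (R7), but nexzan is never obtained.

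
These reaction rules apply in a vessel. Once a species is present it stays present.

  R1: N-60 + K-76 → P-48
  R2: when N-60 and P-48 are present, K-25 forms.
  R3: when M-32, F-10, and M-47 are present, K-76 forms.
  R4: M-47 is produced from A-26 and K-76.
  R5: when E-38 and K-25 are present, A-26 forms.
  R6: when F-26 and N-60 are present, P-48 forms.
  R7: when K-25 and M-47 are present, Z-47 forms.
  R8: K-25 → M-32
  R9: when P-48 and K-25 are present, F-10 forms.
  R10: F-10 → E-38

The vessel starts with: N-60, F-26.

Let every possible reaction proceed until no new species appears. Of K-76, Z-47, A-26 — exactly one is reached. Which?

F-26 and N-60 present → P-48 forms (R6).
N-60 and P-48 present → K-25 forms (R2).
P-48 and K-25 present → F-10 forms (R9).
F-10 present → E-38 forms (R10).
E-38 and K-25 present → A-26 forms (R5).
Z-47 would need K-25 and M-47 (R7), but M-47 never forms. K-76 would need M-32, F-10, and M-47 (R3), but M-47 never forms.

A-26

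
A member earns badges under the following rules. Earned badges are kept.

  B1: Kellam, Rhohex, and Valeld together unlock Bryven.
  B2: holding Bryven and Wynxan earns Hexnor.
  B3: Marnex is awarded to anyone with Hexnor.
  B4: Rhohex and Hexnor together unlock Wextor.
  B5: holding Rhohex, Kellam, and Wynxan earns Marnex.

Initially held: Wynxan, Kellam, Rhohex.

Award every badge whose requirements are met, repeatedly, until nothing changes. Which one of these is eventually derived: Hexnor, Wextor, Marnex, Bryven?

With Rhohex, Kellam, and Wynxan, Marnex is earned (B5).
Wextor would need Rhohex and Hexnor (B4), but Hexnor is never earned. Bryven would need Kellam, Rhohex, and Valeld (B1), but Valeld is never earned. Hexnor would need Bryven and Wynxan (B2), but Bryven is never earned.

Marnex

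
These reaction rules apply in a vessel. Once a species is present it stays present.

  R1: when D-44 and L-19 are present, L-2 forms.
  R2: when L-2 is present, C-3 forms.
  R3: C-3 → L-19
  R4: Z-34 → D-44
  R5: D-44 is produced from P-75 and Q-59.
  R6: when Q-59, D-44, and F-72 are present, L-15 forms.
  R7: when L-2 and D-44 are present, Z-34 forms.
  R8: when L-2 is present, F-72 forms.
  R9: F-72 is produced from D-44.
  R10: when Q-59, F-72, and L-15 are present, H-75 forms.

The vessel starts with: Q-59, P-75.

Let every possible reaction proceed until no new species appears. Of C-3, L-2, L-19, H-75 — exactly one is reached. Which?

H-75

P-75 and Q-59 present → D-44 forms (R5).
D-44 present → F-72 forms (R9).
Q-59, D-44, and F-72 present → L-15 forms (R6).
Q-59, F-72, and L-15 present → H-75 forms (R10).
L-19 would need C-3 (R3), but C-3 never forms. L-2 would need D-44 and L-19 (R1), but L-19 never forms. C-3 would need L-2 (R2), but L-2 never forms.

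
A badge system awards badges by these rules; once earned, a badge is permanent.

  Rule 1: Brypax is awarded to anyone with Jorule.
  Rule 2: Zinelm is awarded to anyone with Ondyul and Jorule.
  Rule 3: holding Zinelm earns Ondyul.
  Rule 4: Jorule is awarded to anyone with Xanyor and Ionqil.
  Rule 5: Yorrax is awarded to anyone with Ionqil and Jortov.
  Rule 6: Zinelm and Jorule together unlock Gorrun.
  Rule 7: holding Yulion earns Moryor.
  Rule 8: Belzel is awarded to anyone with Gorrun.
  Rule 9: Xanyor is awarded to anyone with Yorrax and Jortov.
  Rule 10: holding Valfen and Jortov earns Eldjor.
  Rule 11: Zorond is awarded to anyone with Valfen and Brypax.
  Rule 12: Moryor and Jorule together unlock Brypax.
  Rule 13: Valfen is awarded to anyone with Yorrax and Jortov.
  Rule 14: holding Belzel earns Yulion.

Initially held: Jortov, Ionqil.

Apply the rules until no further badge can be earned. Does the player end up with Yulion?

Yulion would need Belzel (Rule 14), but Belzel is never earned.

No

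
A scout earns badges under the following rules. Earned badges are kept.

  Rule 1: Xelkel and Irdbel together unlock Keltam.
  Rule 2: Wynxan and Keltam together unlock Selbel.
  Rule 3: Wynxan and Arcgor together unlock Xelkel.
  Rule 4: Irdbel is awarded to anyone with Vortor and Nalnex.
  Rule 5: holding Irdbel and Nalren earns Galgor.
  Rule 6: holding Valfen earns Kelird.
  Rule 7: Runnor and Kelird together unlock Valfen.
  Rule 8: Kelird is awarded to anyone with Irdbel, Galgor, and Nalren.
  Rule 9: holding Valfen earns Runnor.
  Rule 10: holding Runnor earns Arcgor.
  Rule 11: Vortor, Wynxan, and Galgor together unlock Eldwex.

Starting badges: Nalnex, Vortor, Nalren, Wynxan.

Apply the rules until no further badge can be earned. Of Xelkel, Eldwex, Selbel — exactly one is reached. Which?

Eldwex

With Vortor and Nalnex, Irdbel is earned (Rule 4).
With Irdbel and Nalren, Galgor is earned (Rule 5).
With Vortor, Wynxan, and Galgor, Eldwex is earned (Rule 11).
Selbel would need Wynxan and Keltam (Rule 2), but Keltam is never earned. Xelkel would need Wynxan and Arcgor (Rule 3), but Arcgor is never earned.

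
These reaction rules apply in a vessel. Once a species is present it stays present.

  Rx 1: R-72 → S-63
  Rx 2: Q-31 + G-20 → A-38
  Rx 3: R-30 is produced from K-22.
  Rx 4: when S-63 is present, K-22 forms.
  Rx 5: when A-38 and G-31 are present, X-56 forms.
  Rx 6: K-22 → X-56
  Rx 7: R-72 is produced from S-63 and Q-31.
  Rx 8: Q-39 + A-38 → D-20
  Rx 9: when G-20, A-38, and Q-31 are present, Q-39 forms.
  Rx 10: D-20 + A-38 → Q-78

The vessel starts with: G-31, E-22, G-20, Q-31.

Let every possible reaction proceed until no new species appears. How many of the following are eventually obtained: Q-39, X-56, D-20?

3

Q-31 and G-20 present → A-38 forms (Rx 2).
G-20, A-38, and Q-31 present → Q-39 forms (Rx 9).
A-38 and G-31 present → X-56 forms (Rx 5).
Q-39 and A-38 present → D-20 forms (Rx 8).
Q-39: reached.
X-56: reached.
D-20: reached.
All 3 are reached.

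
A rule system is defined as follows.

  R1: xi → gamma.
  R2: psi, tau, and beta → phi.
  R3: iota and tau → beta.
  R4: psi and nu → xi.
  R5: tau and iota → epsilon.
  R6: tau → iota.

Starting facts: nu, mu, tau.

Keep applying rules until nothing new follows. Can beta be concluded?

tau holds, so iota follows (R6).
From iota and tau, R3 gives beta.

Yes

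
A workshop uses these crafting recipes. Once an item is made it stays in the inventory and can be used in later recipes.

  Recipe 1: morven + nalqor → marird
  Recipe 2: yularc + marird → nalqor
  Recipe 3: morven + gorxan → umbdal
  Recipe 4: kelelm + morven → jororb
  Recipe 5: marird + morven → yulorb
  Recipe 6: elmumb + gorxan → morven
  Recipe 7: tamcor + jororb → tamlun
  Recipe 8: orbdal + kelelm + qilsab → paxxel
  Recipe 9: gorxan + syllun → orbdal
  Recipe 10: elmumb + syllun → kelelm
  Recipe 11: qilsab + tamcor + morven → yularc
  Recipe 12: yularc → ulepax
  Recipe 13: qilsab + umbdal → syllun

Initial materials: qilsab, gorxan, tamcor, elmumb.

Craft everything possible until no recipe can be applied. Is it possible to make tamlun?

Yes

elmumb + gorxan → morven (Recipe 6).
morven + gorxan → umbdal (Recipe 3).
qilsab + umbdal → syllun (Recipe 13).
elmumb + syllun → kelelm (Recipe 10).
kelelm + morven → jororb (Recipe 4).
Using Recipe 7, tamcor and jororb make tamlun.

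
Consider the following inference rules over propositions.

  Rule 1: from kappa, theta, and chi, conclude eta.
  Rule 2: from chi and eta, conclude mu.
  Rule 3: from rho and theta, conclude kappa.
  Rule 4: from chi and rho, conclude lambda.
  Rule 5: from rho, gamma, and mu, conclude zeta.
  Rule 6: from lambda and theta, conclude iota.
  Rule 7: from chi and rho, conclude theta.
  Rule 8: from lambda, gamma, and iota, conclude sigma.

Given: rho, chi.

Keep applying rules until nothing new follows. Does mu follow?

From chi and rho, Rule 7 gives theta.
rho and theta hold, so kappa follows (Rule 3).
kappa, theta, and chi hold, so eta follows (Rule 1).
From chi and eta, Rule 2 gives mu.

Yes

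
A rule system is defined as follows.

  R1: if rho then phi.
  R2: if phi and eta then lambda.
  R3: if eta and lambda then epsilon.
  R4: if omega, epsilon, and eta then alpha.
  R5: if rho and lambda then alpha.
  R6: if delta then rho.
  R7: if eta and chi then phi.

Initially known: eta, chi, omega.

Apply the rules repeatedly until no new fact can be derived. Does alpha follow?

From eta and chi, R7 gives phi.
From phi and eta, R2 gives lambda.
From eta and lambda, R3 gives epsilon.
omega, epsilon, and eta hold, so alpha follows (R4).

Yes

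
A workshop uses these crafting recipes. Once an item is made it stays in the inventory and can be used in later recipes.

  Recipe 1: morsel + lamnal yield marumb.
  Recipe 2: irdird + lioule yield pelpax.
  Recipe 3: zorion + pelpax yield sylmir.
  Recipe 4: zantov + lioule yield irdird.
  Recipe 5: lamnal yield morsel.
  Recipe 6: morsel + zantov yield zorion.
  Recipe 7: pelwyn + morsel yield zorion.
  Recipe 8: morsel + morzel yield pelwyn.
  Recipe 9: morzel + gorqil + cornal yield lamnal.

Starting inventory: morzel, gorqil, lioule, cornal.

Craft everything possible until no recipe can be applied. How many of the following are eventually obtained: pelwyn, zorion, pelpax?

Using Recipe 9, morzel, gorqil, and cornal make lamnal.
Using Recipe 5, lamnal makes morsel.
Using Recipe 8, morsel and morzel make pelwyn.
pelwyn + morsel → zorion (Recipe 7).
pelwyn: reached.
zorion: reached.
pelpax would need irdird and lioule (Recipe 2), but irdird is never obtained.
Reached: pelwyn and zorion — 2 of the 3.

2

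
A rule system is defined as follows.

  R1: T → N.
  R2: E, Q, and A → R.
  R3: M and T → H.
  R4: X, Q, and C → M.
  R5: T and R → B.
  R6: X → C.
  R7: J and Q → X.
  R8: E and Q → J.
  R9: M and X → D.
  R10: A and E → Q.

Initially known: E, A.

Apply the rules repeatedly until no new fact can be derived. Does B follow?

B would need T and R (R5), but T is never established.

No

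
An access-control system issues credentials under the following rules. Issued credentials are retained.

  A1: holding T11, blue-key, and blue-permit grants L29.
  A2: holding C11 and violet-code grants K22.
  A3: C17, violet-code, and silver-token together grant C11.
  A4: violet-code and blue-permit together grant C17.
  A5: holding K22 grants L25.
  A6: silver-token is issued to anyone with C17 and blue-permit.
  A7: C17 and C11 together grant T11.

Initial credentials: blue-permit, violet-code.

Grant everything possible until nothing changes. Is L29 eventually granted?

No

L29 would need T11, blue-key, and blue-permit (A1), but blue-key is never granted.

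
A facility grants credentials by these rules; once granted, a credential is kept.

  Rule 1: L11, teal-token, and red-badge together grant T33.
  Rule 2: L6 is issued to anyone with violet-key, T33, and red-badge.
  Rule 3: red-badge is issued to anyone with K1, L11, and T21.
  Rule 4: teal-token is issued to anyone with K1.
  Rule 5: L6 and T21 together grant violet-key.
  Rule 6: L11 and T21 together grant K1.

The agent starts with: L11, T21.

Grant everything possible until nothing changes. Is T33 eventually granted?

Yes

Holding L11 and T21 grants K1 (Rule 6).
Holding K1, L11, and T21 grants red-badge (Rule 3).
Holding K1 grants teal-token (Rule 4).
Holding L11, teal-token, and red-badge grants T33 (Rule 1).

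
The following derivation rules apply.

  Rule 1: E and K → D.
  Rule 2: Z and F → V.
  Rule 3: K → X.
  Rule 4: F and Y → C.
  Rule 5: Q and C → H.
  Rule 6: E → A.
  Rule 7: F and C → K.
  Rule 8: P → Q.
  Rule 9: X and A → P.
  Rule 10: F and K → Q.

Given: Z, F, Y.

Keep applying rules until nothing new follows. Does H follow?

F and Y hold, so C follows (Rule 4).
From F and C, Rule 7 gives K.
From F and K, Rule 10 gives Q.
Q and C hold, so H follows (Rule 5).

Yes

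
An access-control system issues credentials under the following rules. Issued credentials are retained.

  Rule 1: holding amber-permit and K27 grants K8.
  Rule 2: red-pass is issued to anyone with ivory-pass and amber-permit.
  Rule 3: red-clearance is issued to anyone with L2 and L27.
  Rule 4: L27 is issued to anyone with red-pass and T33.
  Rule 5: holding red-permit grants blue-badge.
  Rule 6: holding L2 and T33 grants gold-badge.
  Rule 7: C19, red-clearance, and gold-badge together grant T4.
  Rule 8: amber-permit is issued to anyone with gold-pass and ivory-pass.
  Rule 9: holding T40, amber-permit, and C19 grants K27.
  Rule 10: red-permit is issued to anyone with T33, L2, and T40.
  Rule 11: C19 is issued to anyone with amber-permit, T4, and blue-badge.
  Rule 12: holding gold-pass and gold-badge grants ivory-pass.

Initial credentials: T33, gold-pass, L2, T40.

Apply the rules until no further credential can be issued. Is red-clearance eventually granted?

Holding L2 and T33 grants gold-badge (Rule 6).
Holding gold-pass and gold-badge grants ivory-pass (Rule 12).
Holding gold-pass and ivory-pass grants amber-permit (Rule 8).
Holding ivory-pass and amber-permit grants red-pass (Rule 2).
Holding red-pass and T33 grants L27 (Rule 4).
Holding L2 and L27 grants red-clearance (Rule 3).

Yes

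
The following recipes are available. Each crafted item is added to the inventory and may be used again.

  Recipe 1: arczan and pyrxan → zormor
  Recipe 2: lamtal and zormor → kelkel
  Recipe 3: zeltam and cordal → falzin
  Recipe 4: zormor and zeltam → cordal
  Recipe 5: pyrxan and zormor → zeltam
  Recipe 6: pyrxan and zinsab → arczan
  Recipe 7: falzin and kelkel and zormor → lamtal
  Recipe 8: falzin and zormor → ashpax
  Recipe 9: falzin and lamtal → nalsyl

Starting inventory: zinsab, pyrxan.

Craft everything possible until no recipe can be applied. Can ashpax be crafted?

pyrxan and zinsab → arczan (Recipe 6).
arczan and pyrxan → zormor (Recipe 1).
pyrxan and zormor → zeltam (Recipe 5).
Using Recipe 4, zormor and zeltam make cordal.
Using Recipe 3, zeltam and cordal make falzin.
falzin and zormor → ashpax (Recipe 8).

Yes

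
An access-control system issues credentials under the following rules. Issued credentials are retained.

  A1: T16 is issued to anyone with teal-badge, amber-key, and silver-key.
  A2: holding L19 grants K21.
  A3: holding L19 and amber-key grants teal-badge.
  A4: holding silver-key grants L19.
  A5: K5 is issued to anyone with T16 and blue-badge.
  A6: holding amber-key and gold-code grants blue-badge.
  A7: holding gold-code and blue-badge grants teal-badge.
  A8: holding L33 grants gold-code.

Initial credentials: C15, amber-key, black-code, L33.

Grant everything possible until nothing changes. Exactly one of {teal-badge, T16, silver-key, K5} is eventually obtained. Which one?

teal-badge

Holding L33 grants gold-code (A8).
Holding amber-key and gold-code grants blue-badge (A6).
Holding gold-code and blue-badge grants teal-badge (A7).
T16 would need teal-badge, amber-key, and silver-key (A1), but silver-key is never granted. No rule produces silver-key, and it is not given. K5 would need T16 and blue-badge (A5), but T16 is never granted.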